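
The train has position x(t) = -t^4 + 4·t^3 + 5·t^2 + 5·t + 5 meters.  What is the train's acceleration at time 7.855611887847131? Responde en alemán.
Ausgehend von der Position x(t) = -t^4 + 4·t^3 + 5·t^2 + 5·t + 5, nehmen wir 2 Ableitungen. Mit d/dt von x(t) finden wir v(t) = -4·t^3 + 12·t^2 + 10·t + 5. Durch Ableiten von der Geschwindigkeit erhalten wir die Beschleunigung: a(t) = -12·t^2 + 24·t + 10. Mit a(t) = -12·t^2 + 24·t + 10 und Einsetzen von t = 7.855611887847131, finden wir a = -541.992972281491.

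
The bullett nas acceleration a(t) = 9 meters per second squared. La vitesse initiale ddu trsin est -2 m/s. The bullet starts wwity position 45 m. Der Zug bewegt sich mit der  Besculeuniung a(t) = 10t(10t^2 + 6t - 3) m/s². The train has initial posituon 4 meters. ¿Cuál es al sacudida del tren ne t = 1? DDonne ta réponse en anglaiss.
To solve this, we need to take 1 derivative of our acceleration equation a(t) = 10·t·(10·t^2 + 6·t - 3). Taking d/dt of a(t), we find j(t) = 100·t^2 + 10·t·(20·t + 6) + 60·t - 30. We have jerk j(t) = 100·t^2 + 10·t·(20·t + 6) + 60·t - 30. Substituting t = 1: j(1) = 390.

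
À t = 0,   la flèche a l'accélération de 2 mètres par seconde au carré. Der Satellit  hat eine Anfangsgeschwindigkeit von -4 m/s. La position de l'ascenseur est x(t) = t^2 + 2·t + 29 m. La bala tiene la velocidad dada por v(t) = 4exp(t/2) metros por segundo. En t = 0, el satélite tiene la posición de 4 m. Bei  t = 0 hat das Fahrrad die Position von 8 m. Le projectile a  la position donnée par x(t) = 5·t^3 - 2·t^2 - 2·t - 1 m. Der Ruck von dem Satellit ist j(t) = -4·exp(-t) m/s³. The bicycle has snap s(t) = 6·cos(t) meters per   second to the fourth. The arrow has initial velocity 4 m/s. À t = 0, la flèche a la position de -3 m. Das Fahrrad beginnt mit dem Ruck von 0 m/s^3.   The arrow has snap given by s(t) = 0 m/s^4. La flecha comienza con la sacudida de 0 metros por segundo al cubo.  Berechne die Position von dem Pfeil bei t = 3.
Ausgehend von dem Snap s(t) = 0, nehmen wir 4 Stammfunktionen. Das Integral von dem Snap ist der Ruck. Mit j(0) = 0 erhalten wir j(t) = 0. Durch Integration von dem Ruck und Verwendung der Anfangsbedingung a(0) = 2, erhalten wir a(t) = 2. Das Integral von der Beschleunigung, mit v(0) = 4, ergibt die Geschwindigkeit: v(t) = 2·t + 4. Die Stammfunktion von der Geschwindigkeit, mit x(0) = -3, ergibt die Position: x(t) = t^2 + 4·t - 3. Aus der Gleichung für die Position x(t) = t^2 + 4·t - 3, setzen wir t = 3 ein und erhalten x = 18.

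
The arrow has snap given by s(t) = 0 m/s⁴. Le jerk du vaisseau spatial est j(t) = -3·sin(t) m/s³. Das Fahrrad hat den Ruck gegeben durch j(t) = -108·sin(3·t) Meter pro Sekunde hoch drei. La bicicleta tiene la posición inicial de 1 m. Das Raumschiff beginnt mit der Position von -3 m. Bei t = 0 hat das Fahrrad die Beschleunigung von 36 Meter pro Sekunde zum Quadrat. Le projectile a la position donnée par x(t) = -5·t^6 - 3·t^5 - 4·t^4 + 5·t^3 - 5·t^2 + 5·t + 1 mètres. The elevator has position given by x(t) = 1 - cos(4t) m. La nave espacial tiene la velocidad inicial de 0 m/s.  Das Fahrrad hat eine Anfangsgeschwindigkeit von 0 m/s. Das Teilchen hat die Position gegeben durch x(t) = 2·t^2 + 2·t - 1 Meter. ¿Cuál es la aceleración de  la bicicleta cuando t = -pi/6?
Partiendo de la sacudida j(t) = -108·sin(3·t), tomamos 1 antiderivada. Tomando ∫j(t)dt y aplicando a(0) = 36, encontramos a(t) = 36·cos(3·t). Tenemos la aceleración a(t) = 36·cos(3·t). Sustituyendo t = -pi/6: a(-pi/6) = 0.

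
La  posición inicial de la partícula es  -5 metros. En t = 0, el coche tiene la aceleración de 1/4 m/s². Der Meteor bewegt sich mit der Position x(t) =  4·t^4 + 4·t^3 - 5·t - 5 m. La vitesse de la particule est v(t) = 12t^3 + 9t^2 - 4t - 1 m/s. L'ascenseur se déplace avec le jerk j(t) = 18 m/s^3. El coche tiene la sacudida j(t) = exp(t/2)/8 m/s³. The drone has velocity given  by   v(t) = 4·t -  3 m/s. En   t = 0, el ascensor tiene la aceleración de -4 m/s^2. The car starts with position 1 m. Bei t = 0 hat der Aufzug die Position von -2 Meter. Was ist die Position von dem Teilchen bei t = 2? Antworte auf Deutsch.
Wir müssen unsere Gleichung für die Geschwindigkeit v(t) = 12·t^3 + 9·t^2 - 4·t - 1 1-mal integrieren. Das Integral von der Geschwindigkeit, mit x(0) = -5, ergibt die Position: x(t) = 3·t^4 + 3·t^3 - 2·t^2 - t - 5. Aus der Gleichung für die Position x(t) = 3·t^4 + 3·t^3 - 2·t^2 - t - 5, setzen wir t = 2 ein und erhalten x = 57.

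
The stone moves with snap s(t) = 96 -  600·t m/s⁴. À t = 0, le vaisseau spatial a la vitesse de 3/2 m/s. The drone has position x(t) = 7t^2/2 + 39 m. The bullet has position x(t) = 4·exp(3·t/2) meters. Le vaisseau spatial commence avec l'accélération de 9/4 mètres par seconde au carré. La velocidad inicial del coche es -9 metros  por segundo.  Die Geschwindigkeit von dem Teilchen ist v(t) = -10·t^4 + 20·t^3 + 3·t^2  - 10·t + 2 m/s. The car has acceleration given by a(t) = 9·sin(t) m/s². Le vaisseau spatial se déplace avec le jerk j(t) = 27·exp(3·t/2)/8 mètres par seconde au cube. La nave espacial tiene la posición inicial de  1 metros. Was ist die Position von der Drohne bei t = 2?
Mit x(t) = 7·t^2/2 + 39 und Einsetzen von t = 2, finden wir x = 53.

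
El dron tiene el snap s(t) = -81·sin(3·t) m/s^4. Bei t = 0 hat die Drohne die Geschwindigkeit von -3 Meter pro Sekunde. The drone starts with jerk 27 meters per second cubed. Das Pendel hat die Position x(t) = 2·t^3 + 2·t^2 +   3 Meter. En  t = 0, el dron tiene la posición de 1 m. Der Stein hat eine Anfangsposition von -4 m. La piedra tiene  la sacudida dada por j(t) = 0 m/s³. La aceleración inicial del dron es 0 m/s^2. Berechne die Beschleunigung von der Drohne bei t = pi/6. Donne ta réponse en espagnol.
Necesitamos integrar nuestra ecuación del snap s(t) = -81·sin(3·t) 2 veces. Tomando ∫s(t)dt y aplicando j(0) = 27, encontramos j(t) = 27·cos(3·t). La integral de la sacudida, con a(0) = 0, da la aceleración: a(t) = 9·sin(3·t). Usando a(t) = 9·sin(3·t) y sustituyendo t = pi/6, encontramos a = 9.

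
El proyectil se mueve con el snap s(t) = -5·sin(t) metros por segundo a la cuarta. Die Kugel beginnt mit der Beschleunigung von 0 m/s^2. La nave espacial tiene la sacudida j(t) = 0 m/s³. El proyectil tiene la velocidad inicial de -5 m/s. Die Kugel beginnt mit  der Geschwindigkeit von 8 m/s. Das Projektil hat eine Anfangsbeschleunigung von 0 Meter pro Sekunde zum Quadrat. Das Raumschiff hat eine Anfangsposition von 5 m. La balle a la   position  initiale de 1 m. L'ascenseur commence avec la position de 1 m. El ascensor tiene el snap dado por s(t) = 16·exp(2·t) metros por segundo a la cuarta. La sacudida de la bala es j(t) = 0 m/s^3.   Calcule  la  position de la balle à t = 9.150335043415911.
Pour résoudre ceci, nous devons prendre 3 primitives de notre équation du jerk j(t) = 0. En intégrant le jerk et en utilisant la condition initiale a(0) = 0, nous obtenons a(t) = 0. En prenant ∫a(t)dt et en appliquant v(0) = 8, nous trouvons v(t) = 8. La primitive de la vitesse, avec x(0) = 1, donne la position: x(t) = 8·t + 1. Nous avons la position x(t) = 8·t + 1. En substituant t = 9.150335043415911: x(9.150335043415911) = 74.2026803473273.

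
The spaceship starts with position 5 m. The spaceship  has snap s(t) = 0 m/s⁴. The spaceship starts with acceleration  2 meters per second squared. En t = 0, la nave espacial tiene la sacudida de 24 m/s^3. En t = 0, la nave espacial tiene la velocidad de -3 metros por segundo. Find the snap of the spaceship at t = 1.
From the given snap equation s(t) = 0, we substitute t = 1 to get s = 0.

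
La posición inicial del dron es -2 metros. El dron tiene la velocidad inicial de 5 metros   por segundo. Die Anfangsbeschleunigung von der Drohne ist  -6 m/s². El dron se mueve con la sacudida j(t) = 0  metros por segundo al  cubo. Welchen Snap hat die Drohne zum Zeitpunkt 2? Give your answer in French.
Nous devons dériver notre équation du jerk j(t) = 0 1 fois. En dérivant le jerk, nous obtenons le snap: s(t) = 0. Nous avons le snap s(t) = 0. En substituant t = 2: s(2) = 0.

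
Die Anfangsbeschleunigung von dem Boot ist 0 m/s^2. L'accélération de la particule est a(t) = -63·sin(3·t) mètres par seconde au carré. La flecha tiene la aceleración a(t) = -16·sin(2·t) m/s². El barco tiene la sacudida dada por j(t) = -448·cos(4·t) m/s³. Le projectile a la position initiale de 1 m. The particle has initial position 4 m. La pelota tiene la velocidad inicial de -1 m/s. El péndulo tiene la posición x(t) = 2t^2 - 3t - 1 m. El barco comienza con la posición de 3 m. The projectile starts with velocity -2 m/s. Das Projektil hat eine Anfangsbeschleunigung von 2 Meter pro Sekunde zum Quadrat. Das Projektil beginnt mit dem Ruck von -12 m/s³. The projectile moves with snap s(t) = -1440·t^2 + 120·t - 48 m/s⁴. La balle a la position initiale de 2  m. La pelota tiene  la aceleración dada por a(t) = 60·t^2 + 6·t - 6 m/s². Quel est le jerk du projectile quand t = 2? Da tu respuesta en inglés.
To find the answer, we compute 1 antiderivative of s(t) = -1440·t^2 + 120·t - 48. Integrating snap and using the initial condition j(0) = -12, we get j(t) = -480·t^3 + 60·t^2 - 48·t - 12. From the given jerk equation j(t) = -480·t^3 + 60·t^2 - 48·t - 12, we substitute t = 2 to get j = -3708.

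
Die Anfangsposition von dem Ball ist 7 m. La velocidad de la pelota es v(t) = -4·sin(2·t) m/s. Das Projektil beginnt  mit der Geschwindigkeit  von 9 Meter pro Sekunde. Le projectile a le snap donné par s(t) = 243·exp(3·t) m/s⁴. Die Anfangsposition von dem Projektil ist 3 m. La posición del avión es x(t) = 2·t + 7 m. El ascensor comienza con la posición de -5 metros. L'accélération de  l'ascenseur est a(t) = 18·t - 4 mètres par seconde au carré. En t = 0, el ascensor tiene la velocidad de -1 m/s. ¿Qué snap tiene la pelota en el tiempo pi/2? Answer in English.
We must differentiate our velocity equation v(t) = -4·sin(2·t) 3 times. Taking d/dt of v(t), we find a(t) = -8·cos(2·t). Differentiating acceleration, we get jerk: j(t) = 16·sin(2·t). Taking d/dt of j(t), we find s(t) = 32·cos(2·t). Using s(t) = 32·cos(2·t) and substituting t = pi/2, we find s = -32.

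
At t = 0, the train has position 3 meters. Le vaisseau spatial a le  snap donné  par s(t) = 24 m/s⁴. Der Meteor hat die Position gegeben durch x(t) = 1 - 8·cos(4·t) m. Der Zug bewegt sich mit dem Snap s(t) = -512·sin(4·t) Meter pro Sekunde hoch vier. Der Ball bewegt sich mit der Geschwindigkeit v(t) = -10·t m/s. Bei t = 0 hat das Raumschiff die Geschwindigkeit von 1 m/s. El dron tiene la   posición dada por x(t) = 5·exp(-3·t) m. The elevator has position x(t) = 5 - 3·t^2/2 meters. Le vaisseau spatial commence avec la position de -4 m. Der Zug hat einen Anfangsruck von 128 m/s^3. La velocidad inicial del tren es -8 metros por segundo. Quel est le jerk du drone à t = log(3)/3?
Nous devons dériver notre équation de la position x(t) = 5·exp(-3·t) 3 fois. En prenant d/dt de x(t), nous trouvons v(t) = -15·exp(-3·t). En prenant d/dt de v(t), nous trouvons a(t) = 45·exp(-3·t). En dérivant l'accélération, nous obtenons le jerk: j(t) = -135·exp(-3·t). De l'équation du jerk j(t) = -135·exp(-3·t), nous substituons t = log(3)/3 pour obtenir j = -45.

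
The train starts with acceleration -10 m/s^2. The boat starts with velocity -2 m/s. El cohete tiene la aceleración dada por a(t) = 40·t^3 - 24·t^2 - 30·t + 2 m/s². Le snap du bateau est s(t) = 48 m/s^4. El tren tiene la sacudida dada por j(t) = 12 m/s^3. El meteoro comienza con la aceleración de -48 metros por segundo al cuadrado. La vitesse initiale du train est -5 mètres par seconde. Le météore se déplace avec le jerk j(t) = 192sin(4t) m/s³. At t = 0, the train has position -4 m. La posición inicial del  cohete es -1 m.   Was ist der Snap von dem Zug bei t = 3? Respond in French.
Nous devons dériver notre équation du jerk j(t) = 12 1 fois. En dérivant le jerk, nous obtenons le snap: s(t) = 0. Nous avons le snap s(t) = 0. En substituant t = 3: s(3) = 0.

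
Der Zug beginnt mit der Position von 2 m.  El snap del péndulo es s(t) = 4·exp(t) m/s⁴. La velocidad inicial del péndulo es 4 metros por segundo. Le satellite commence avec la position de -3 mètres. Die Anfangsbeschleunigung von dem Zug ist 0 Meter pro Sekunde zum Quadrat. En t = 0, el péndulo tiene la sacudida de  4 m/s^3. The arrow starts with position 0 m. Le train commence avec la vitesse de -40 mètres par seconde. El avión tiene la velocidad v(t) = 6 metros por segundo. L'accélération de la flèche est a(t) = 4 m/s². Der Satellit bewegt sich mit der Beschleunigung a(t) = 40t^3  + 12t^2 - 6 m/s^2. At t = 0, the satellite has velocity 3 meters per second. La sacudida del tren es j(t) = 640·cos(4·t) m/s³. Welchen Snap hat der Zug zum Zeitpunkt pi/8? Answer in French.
Nous devons dériver notre équation du jerk j(t) = 640·cos(4·t) 1 fois. En prenant d/dt de j(t), nous trouvons s(t) = -2560·sin(4·t). Nous avons le snap s(t) = -2560·sin(4·t). En substituant t = pi/8: s(pi/8) = -2560.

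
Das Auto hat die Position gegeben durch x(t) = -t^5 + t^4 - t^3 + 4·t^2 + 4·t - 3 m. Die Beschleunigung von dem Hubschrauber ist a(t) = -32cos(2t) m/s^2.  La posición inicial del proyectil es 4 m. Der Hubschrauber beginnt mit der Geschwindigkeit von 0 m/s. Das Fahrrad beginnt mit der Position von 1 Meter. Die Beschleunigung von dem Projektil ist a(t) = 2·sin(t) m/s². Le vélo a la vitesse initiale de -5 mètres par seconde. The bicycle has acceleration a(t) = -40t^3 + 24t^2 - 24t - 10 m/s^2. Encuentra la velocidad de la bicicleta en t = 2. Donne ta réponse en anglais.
To solve this, we need to take 1 integral of our acceleration equation a(t) = -40·t^3 + 24·t^2 - 24·t - 10. Finding the integral of a(t) and using v(0) = -5: v(t) = -10·t^4 + 8·t^3 - 12·t^2 - 10·t - 5. Using v(t) = -10·t^4 + 8·t^3 - 12·t^2 - 10·t - 5 and substituting t = 2, we find v = -169.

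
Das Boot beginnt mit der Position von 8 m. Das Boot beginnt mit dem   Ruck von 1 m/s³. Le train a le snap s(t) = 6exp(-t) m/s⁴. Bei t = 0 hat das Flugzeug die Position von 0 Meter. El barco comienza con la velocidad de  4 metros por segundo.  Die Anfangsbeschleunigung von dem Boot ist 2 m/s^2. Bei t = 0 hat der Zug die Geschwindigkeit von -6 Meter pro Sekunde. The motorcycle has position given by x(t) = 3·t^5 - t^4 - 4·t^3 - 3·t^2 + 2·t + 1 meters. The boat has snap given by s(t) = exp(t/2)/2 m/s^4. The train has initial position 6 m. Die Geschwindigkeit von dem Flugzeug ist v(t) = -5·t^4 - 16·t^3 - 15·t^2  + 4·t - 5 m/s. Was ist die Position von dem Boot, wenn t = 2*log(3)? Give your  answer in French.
Pour résoudre ceci, nous devons prendre 4 primitives de notre équation du snap s(t) = exp(t/2)/2. En intégrant le snap et en utilisant la condition initiale j(0) = 1, nous obtenons j(t) = exp(t/2). L'intégrale du jerk est l'accélération. En utilisant a(0) = 2, nous obtenons a(t) = 2·exp(t/2). En intégrant l'accélération et en utilisant la condition initiale v(0) = 4, nous obtenons v(t) = 4·exp(t/2). En intégrant la vitesse et en utilisant la condition initiale x(0) = 8, nous obtenons x(t) = 8·exp(t/2). En utilisant x(t) = 8·exp(t/2) et en substituant t = 2*log(3), nous trouvons x = 24.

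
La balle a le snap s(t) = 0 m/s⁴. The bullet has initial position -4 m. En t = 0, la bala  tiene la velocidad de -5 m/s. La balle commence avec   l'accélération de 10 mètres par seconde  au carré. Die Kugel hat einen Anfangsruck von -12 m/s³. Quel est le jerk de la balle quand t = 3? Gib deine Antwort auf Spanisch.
Partiendo del snap s(t) = 0, tomamos 1 antiderivada. La antiderivada del snap es la sacudida. Usando j(0) = -12, obtenemos j(t) = -12. Tenemos la sacudida j(t) = -12. Sustituyendo t = 3: j(3) = -12.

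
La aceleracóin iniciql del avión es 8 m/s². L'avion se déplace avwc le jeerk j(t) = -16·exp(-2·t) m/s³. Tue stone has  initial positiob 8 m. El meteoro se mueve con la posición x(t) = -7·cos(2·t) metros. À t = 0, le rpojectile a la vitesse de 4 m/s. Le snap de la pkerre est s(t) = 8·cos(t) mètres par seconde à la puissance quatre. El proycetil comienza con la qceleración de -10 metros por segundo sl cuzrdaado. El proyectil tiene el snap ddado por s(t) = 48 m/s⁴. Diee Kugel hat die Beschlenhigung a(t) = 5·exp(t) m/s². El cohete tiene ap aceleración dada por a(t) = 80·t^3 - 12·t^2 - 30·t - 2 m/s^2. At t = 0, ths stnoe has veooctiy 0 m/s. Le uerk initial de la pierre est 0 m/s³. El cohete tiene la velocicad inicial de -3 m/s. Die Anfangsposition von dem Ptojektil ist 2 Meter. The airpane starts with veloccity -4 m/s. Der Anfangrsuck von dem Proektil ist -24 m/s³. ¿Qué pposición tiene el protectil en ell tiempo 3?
Necesitamos integrar nuestra ecuación del snap s(t) = 48 4 veces. La antiderivada del snap, con j(0) = -24, da la sacudida: j(t) = 48·t - 24. La antiderivada de la sacudida es la aceleración. Usando a(0) = -10, obtenemos a(t) = 24·t^2 - 24·t - 10. Integrando la aceleración y usando la condición inicial v(0) = 4, obtenemos v(t) = 8·t^3 - 12·t^2 - 10·t + 4. La integral de la velocidad, con x(0) = 2, da la posición: x(t) = 2·t^4 - 4·t^3 - 5·t^2 + 4·t + 2. Tenemos la posición x(t) = 2·t^4 - 4·t^3 - 5·t^2 + 4·t + 2. Sustituyendo t = 3: x(3) = 23.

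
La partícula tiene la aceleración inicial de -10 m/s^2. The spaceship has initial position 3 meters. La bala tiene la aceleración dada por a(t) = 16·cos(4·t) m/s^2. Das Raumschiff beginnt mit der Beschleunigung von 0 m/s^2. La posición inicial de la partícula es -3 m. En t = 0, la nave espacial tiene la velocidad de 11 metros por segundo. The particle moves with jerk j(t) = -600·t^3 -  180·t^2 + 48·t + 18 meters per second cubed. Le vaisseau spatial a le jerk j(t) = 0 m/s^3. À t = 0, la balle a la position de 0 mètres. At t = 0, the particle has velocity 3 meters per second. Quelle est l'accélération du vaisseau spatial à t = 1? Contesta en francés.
Nous devons trouver la primitive de notre équation du jerk j(t) = 0 1 fois. La primitive du jerk, avec a(0) = 0, donne l'accélération: a(t) = 0. En utilisant a(t) = 0 et en substituant t = 1, nous trouvons a = 0.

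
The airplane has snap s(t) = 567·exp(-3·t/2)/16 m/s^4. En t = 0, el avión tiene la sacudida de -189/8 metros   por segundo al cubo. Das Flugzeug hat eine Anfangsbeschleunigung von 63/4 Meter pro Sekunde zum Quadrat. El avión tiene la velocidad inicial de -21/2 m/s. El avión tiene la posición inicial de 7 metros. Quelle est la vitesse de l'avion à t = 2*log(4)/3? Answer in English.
To solve this, we need to take 3 antiderivatives of our snap equation s(t) = 567·exp(-3·t/2)/16. The integral of snap, with j(0) = -189/8, gives jerk: j(t) = -189·exp(-3·t/2)/8. Taking ∫j(t)dt and applying a(0) = 63/4, we find a(t) = 63·exp(-3·t/2)/4. The antiderivative of acceleration, with v(0) = -21/2, gives velocity: v(t) = -21·exp(-3·t/2)/2. From the given velocity equation v(t) = -21·exp(-3·t/2)/2, we substitute t = 2*log(4)/3 to get v = -21/8.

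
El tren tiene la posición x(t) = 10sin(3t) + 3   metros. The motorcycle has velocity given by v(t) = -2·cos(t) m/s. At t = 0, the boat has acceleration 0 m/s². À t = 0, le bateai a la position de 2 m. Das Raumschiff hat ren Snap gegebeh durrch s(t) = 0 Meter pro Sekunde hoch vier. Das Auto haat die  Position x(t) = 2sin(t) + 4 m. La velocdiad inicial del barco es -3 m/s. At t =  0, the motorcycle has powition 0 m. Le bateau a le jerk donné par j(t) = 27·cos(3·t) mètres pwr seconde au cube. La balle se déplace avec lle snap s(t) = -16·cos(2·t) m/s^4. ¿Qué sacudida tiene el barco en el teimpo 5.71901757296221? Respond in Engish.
From the given jerk equation j(t) = 27·cos(3·t), we substitute t = 5.71901757296221 to get j = -3.27797909562299.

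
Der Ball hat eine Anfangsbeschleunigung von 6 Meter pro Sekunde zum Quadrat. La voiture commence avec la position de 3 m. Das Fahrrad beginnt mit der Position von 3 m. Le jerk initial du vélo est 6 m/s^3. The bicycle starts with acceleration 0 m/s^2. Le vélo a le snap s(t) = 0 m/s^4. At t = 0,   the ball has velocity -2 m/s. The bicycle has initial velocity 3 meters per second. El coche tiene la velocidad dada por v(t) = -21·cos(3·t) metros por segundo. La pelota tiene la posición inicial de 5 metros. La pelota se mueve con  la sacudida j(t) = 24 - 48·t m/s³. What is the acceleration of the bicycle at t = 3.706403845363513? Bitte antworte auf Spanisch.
Partiendo del snap s(t) = 0, tomamos 2 integrales. La antiderivada del snap es la sacudida. Usando j(0) = 6, obtenemos j(t) = 6. La integral de la sacudida es la aceleración. Usando a(0) = 0, obtenemos a(t) = 6·t. Usando a(t) = 6·t y sustituyendo t = 3.706403845363513, encontramos a = 22.2384230721811.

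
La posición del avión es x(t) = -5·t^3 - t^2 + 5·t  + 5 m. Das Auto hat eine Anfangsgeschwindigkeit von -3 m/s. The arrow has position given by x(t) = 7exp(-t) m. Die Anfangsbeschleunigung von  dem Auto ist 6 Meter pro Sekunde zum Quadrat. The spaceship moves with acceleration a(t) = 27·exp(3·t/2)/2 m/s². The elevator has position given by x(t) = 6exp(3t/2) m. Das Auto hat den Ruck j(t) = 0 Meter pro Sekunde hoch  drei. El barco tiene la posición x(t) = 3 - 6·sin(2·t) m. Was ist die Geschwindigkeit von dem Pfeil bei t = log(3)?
Ausgehend von der Position x(t) = 7·exp(-t), nehmen wir 1 Ableitung. Die Ableitung von der Position ergibt die Geschwindigkeit: v(t) = -7·exp(-t). Mit v(t) = -7·exp(-t) und Einsetzen von t = log(3), finden wir v = -7/3.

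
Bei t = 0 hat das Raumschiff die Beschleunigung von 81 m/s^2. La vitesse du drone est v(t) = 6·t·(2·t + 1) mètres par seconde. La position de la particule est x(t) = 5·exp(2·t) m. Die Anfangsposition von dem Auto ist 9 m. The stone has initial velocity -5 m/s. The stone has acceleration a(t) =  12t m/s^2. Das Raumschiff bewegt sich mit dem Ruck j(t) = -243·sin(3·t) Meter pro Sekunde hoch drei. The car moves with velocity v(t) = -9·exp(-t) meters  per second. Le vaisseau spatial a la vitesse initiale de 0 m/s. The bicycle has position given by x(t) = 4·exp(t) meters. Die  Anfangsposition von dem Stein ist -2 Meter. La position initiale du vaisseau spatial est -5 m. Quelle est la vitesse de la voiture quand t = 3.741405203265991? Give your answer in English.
Using v(t) = -9·exp(-t) and substituting t = 3.741405203265991, we find v = -0.213486725064636.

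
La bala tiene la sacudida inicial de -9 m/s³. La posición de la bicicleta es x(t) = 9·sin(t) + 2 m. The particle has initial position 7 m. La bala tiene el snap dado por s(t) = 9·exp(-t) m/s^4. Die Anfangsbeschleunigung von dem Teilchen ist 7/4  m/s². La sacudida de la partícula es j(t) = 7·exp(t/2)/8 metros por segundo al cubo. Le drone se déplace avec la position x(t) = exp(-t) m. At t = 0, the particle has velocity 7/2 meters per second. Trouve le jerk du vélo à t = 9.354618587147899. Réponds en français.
En partant de la position x(t) = 9·sin(t) + 2, nous prenons 3 dérivées. En dérivant la position, nous obtenons la vitesse: v(t) = 9·cos(t). La dérivée de la vitesse donne l'accélération: a(t) = -9·sin(t). La dérivée de l'accélération donne le jerk: j(t) = -9·cos(t). En utilisant j(t) = -9·cos(t) et en substituant t = 9.354618587147899, nous trouvons j = 8.97785856485619.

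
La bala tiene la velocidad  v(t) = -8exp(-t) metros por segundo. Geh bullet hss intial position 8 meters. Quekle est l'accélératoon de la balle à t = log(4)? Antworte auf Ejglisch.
Starting from velocity v(t) = -8·exp(-t), we take 1 derivative. The derivative of velocity gives acceleration: a(t) = 8·exp(-t). We have acceleration a(t) = 8·exp(-t). Substituting t = log(4): a(log(4)) = 2.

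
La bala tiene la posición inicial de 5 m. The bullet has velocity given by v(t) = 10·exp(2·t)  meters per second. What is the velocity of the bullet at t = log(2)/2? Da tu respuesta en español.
Tenemos la velocidad v(t) = 10·exp(2·t). Sustituyendo t = log(2)/2: v(log(2)/2) = 20.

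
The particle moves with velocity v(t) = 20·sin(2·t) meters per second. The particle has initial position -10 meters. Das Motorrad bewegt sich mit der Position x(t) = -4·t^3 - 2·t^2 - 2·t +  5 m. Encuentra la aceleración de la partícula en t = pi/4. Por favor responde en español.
Debemos derivar nuestra ecuación de la velocidad v(t) = 20·sin(2·t) 1 vez. Tomando d/dt de v(t), encontramos a(t) = 40·cos(2·t). Usando a(t) = 40·cos(2·t) y sustituyendo t = pi/4, encontramos a = 0.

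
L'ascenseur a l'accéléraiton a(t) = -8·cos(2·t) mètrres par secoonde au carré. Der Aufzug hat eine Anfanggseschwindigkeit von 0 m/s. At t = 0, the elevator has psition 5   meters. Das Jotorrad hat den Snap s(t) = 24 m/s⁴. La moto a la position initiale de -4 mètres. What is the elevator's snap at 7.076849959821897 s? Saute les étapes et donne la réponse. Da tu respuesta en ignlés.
The answer is -0.529031210058953.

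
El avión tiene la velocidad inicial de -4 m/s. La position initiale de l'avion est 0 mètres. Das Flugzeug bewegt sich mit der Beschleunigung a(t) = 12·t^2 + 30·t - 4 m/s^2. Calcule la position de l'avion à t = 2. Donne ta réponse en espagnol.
Necesitamos integrar nuestra ecuación de la aceleración a(t) = 12·t^2 + 30·t - 4 2 veces. Tomando ∫a(t)dt y aplicando v(0) = -4, encontramos v(t) = 4·t^3 + 15·t^2 - 4·t - 4. La integral de la velocidad es la posición. Usando x(0) = 0, obtenemos x(t) = t^4 + 5·t^3 - 2·t^2 - 4·t. Tenemos la posición x(t) = t^4 + 5·t^3 - 2·t^2 - 4·t. Sustituyendo t = 2: x(2) = 40.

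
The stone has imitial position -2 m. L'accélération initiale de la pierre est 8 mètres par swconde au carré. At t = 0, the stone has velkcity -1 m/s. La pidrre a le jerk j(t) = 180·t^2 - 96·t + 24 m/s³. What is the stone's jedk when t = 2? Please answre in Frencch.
En utilisant j(t) = 180·t^2 - 96·t + 24 et en substituant t = 2, nous trouvons j = 552.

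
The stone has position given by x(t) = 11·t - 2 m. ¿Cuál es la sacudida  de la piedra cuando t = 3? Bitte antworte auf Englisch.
Starting from position x(t) = 11·t - 2, we take 3 derivatives. Differentiating position, we get velocity: v(t) = 11. Taking d/dt of v(t), we find a(t) = 0. The derivative of acceleration gives jerk: j(t) = 0. From the given jerk equation j(t) = 0, we substitute t = 3 to get j = 0.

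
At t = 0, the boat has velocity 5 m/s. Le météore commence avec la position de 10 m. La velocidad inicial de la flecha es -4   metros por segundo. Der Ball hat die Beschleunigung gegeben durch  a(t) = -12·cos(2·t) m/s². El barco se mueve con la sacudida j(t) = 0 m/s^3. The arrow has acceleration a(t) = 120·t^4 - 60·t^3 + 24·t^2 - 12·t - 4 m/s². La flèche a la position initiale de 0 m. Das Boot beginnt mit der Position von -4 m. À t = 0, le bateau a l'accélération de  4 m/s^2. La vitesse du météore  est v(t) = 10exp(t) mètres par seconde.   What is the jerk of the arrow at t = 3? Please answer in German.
Ausgehend von der Beschleunigung a(t) = 120·t^4 - 60·t^3 + 24·t^2 - 12·t - 4, nehmen wir 1 Ableitung. Mit d/dt von a(t) finden wir j(t) = 480·t^3 - 180·t^2 + 48·t - 12. Aus der Gleichung für den Ruck j(t) = 480·t^3 - 180·t^2 + 48·t - 12, setzen wir t = 3 ein und erhalten j = 11472.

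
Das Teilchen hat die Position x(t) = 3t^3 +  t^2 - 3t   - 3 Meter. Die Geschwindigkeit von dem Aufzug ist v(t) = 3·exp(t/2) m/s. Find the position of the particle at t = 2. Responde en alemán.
Aus der Gleichung für die Position x(t) = 3·t^3 + t^2 - 3·t - 3, setzen wir t = 2 ein und erhalten x = 19.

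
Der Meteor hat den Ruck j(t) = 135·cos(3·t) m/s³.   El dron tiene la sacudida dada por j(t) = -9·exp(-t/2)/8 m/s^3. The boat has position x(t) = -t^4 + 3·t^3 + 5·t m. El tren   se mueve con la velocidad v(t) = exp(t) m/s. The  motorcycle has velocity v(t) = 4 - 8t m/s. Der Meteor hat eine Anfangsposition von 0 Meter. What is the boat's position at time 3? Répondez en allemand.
Mit x(t) = -t^4 + 3·t^3 + 5·t und Einsetzen von t = 3, finden wir x = 15.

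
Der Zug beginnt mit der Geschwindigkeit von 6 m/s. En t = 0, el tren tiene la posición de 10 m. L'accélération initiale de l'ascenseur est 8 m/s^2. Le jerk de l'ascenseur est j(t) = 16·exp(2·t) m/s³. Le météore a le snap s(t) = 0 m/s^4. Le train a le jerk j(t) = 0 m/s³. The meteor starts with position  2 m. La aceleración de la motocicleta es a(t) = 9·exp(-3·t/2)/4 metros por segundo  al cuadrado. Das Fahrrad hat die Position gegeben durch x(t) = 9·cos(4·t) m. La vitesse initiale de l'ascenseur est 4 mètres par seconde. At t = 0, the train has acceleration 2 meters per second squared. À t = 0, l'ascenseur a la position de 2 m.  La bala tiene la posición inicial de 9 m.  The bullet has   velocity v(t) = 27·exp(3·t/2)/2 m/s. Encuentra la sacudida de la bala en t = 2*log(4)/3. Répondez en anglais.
We must differentiate our velocity equation v(t) = 27·exp(3·t/2)/2 2 times. Taking d/dt of v(t), we find a(t) = 81·exp(3·t/2)/4. Differentiating acceleration, we get jerk: j(t) = 243·exp(3·t/2)/8. We have jerk j(t) = 243·exp(3·t/2)/8. Substituting t = 2*log(4)/3: j(2*log(4)/3) = 243/2.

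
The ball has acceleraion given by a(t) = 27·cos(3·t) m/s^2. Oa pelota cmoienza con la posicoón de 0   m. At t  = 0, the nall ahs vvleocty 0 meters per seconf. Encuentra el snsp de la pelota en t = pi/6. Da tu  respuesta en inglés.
Starting from acceleration a(t) = 27·cos(3·t), we take 2 derivatives. Differentiating acceleration, we get jerk: j(t) = -81·sin(3·t). The derivative of jerk gives snap: s(t) = -243·cos(3·t). From the given snap equation s(t) = -243·cos(3·t), we substitute t = pi/6 to get s = 0.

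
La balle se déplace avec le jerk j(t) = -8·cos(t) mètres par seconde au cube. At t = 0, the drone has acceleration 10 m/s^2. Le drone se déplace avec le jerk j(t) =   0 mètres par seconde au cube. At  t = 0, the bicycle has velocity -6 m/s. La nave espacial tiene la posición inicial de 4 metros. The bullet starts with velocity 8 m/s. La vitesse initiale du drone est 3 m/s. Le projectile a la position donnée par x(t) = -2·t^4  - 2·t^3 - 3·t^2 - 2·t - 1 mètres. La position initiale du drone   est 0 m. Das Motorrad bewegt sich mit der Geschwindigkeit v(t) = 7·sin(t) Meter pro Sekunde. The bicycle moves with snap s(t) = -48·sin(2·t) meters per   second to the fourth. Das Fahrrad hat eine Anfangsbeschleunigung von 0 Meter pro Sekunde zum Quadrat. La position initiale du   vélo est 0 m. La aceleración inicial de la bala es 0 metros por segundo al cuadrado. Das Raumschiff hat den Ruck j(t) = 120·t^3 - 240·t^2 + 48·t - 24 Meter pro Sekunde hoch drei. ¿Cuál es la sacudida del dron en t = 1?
Tenemos la sacudida j(t) = 0. Sustituyendo t = 1: j(1) = 0.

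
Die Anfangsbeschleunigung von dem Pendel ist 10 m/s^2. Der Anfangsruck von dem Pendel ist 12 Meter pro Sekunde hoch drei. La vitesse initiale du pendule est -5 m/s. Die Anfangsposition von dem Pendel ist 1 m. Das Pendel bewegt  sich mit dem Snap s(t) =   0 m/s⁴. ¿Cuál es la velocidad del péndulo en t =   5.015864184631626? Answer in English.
To solve this, we need to take 3 integrals of our snap equation s(t) = 0. Finding the antiderivative of s(t) and using j(0) = 12: j(t) = 12. Finding the integral of j(t) and using a(0) = 10: a(t) = 12·t + 10. Finding the antiderivative of a(t) and using v(0) = -5: v(t) = 6·t^2 + 10·t - 5. We have velocity v(t) = 6·t^2 + 10·t - 5. Substituting t = 5.015864184631626: v(5.015864184631626) = 196.112002958338.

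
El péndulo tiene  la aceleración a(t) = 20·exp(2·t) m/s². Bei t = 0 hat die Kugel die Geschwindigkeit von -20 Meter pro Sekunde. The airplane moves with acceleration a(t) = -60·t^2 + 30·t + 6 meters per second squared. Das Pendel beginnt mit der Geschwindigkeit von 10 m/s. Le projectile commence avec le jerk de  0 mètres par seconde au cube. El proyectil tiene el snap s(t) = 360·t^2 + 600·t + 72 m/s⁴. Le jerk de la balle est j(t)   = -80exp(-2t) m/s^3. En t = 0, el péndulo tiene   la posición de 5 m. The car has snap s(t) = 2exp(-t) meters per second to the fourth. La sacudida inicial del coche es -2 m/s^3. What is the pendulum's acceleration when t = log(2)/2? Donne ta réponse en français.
En utilisant a(t) = 20·exp(2·t) et en substituant t = log(2)/2, nous trouvons a = 40.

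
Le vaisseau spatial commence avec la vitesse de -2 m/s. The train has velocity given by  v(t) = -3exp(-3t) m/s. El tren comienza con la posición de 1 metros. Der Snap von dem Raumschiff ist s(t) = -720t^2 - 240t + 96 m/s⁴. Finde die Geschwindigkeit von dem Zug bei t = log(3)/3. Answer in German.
Mit v(t) = -3·exp(-3·t) und Einsetzen von t = log(3)/3, finden wir v = -1.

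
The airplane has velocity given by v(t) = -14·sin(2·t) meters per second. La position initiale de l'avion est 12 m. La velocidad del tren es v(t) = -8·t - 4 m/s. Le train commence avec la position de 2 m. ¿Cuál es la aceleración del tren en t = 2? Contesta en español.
Partiendo de la velocidad v(t) = -8·t - 4, tomamos 1 derivada. Tomando d/dt de v(t), encontramos a(t) = -8. De la ecuación de la aceleración a(t) = -8, sustituimos t = 2 para obtener a = -8.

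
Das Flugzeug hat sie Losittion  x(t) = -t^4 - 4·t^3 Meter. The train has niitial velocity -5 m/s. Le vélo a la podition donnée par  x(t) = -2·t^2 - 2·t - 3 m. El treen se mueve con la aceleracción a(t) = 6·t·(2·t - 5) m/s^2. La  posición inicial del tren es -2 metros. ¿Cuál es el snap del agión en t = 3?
Debemos derivar nuestra ecuación de la posición x(t) = -t^4 - 4·t^3 4 veces. La derivada de la posición da la velocidad: v(t) = -4·t^3 - 12·t^2. Tomando d/dt de v(t), encontramos a(t) = -12·t^2 - 24·t. Tomando d/dt de a(t), encontramos j(t) = -24·t - 24. La derivada de la sacudida da el snap: s(t) = -24. Usando s(t) = -24 y sustituyendo t = 3, encontramos s = -24.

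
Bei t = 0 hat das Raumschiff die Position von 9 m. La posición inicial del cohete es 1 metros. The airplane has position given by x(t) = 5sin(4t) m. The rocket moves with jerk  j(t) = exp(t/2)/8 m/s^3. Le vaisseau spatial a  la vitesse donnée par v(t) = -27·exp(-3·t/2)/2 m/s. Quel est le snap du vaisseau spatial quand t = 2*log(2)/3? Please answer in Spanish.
Partiendo de la velocidad v(t) = -27·exp(-3·t/2)/2, tomamos 3 derivadas. Tomando d/dt de v(t), encontramos a(t) = 81·exp(-3·t/2)/4. Derivando la aceleración, obtenemos la sacudida: j(t) = -243·exp(-3·t/2)/8. Derivando la sacudida, obtenemos el snap: s(t) = 729·exp(-3·t/2)/16. Tenemos el snap s(t) = 729·exp(-3·t/2)/16. Sustituyendo t = 2*log(2)/3: s(2*log(2)/3) = 729/32.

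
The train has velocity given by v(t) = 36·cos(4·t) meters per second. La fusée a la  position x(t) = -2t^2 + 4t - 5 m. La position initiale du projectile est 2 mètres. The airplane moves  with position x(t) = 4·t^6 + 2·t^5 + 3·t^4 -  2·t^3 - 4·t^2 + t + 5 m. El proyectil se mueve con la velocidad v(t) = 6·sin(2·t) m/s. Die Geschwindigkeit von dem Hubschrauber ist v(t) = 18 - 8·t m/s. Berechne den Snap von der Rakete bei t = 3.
Um dies zu lösen, müssen wir 4 Ableitungen unserer Gleichung für die Position x(t) = -2·t^2 + 4·t - 5 nehmen. Mit d/dt von x(t) finden wir v(t) = 4 - 4·t. Mit d/dt von v(t) finden wir a(t) = -4. Mit d/dt von a(t) finden wir j(t) = 0. Durch Ableiten von dem Ruck erhalten wir den Snap: s(t) = 0. Wir haben den Snap s(t) = 0. Durch Einsetzen von t = 3: s(3) = 0.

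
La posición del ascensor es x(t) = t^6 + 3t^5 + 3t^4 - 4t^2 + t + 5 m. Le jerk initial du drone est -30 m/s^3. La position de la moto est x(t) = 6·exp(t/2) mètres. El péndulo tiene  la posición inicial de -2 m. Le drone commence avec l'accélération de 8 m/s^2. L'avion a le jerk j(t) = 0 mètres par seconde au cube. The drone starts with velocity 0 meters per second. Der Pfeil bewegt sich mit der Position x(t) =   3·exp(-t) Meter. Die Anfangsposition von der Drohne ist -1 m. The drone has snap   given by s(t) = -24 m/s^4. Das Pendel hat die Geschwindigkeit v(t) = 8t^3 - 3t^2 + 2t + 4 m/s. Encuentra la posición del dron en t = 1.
Para resolver esto, necesitamos tomar 4 integrales de nuestra ecuación del snap s(t) = -24. Tomando ∫s(t)dt y aplicando j(0) = -30, encontramos j(t) = -24·t - 30. Tomando ∫j(t)dt y aplicando a(0) = 8, encontramos a(t) = -12·t^2 - 30·t + 8. Integrando la aceleración y usando la condición inicial v(0) = 0, obtenemos v(t) = t·(-4·t^2 - 15·t + 8). Integrando la velocidad y usando la condición inicial x(0) = -1, obtenemos x(t) = -t^4 - 5·t^3 + 4·t^2 - 1. Usando x(t) = -t^4 - 5·t^3 + 4·t^2 - 1 y sustituyendo t = 1, encontramos x = -3.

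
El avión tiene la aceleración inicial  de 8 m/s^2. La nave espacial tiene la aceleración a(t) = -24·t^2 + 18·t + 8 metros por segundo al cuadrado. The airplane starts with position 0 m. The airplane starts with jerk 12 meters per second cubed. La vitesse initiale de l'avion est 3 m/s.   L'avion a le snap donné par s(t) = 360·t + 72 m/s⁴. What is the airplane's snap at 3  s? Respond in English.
From the given snap equation s(t) = 360·t + 72, we substitute t = 3 to get s = 1152.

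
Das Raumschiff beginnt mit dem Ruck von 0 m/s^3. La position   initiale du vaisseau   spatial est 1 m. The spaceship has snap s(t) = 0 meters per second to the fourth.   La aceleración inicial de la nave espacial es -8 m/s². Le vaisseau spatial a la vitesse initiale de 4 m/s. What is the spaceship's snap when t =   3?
Using s(t) = 0 and substituting t = 3, we find s = 0.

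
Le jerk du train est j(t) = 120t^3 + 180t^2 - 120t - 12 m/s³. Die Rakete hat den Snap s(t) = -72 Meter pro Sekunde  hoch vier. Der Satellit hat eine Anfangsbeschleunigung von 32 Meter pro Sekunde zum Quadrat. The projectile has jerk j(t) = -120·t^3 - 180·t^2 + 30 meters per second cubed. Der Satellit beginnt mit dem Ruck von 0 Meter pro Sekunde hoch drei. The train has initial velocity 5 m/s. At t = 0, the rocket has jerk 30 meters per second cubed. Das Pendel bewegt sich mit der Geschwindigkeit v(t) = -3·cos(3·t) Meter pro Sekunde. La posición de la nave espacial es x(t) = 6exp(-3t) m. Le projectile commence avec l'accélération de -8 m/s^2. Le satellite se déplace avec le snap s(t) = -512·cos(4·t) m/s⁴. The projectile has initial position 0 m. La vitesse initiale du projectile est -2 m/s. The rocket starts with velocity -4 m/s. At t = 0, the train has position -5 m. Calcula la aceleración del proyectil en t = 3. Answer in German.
Wir müssen unsere Gleichung für den Ruck j(t) = -120·t^3 - 180·t^2 + 30 1-mal integrieren. Die Stammfunktion von dem Ruck, mit a(0) = -8, ergibt die Beschleunigung: a(t) = -30·t^4 - 60·t^3 + 30·t - 8. Wir haben die Beschleunigung a(t) = -30·t^4 - 60·t^3 + 30·t - 8. Durch Einsetzen von t = 3: a(3) = -3968.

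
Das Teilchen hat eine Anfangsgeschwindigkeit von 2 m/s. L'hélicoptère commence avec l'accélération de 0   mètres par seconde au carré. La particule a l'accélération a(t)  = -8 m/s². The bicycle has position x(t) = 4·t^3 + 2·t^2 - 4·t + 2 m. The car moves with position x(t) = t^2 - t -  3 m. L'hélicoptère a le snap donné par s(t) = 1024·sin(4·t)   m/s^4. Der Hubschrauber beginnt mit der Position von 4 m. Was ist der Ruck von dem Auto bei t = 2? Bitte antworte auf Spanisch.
Para resolver esto, necesitamos tomar 3 derivadas de nuestra ecuación de la posición x(t) = t^2 - t - 3. Derivando la posición, obtenemos la velocidad: v(t) = 2·t - 1. La derivada de la velocidad da la aceleración: a(t) = 2. Derivando la aceleración, obtenemos la sacudida: j(t) = 0. De la ecuación de la sacudida j(t) = 0, sustituimos t = 2 para obtener j = 0.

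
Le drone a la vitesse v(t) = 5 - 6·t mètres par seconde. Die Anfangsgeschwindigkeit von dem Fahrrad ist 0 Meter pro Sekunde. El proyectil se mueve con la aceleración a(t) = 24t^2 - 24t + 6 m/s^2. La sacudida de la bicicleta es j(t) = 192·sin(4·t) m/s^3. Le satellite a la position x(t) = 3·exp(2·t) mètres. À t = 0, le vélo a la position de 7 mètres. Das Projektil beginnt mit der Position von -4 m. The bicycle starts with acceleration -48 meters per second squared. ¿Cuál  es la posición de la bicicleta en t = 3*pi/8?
Para resolver esto, necesitamos tomar 3 integrales de nuestra ecuación de la sacudida j(t) = 192·sin(4·t). La antiderivada de la sacudida, con a(0) = -48, da la aceleración: a(t) = -48·cos(4·t). La antiderivada de la aceleración, con v(0) = 0, da la velocidad: v(t) = -12·sin(4·t). Integrando la velocidad y usando la condición inicial x(0) = 7, obtenemos x(t) = 3·cos(4·t) + 4. Tenemos la posición x(t) = 3·cos(4·t) + 4. Sustituyendo t = 3*pi/8: x(3*pi/8) = 4.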